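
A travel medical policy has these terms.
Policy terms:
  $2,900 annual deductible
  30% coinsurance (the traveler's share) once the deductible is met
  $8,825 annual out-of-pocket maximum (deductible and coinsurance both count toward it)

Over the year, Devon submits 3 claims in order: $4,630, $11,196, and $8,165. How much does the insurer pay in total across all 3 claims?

Claim 1 ($4,630): deductible takes $2,900, $1,730 remains; traveler's 30% is $519. Traveler owes $3,419 (running OOP $3,419). Insurer: $4,630 − $3,419 = $1,211.
Claim 2 ($11,196): deductible already satisfied, so traveler's share is 30% × $11,196 = $3,358.80. Traveler pays $3,358.80; OOP now $6,777.80. Insurer: $11,196 − $3,358.80 = $7,837.20.
Claim 3 ($8,165): 30% coinsurance on $8,165 = $2,449.50. That would push OOP to $9,227.30, over the $8,825 cap, so traveler pays $8,825 − $6,777.80 = $2,047.20. Insurer: $8,165 − $2,047.20 = $6,117.80.
Insurer total = bills − traveler's total = $23,991 − $8,825 = $15,166.

$15,166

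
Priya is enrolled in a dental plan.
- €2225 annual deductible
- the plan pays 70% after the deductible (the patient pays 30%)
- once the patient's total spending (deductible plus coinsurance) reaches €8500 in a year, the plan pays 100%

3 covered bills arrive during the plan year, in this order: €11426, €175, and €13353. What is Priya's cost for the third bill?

Claim 1 (€11426): €2225 finishes the deductible; €9201 goes to coinsurance; 30% of €9201 = €2760.30. Patient pays €4985.30; OOP now €4985.30.
Claim 2 (€175): deductible already satisfied, so patient's share is 30% × €175 = €52.50. Patient pays €52.50; OOP now €5037.80.
Claim 3 (€13353): deductible met; 30% of €13353 = €4005.90. That would push OOP to €9043.70, over the €8500 cap, so patient pays €8500 − €5037.80 = €3462.20.

€3462.20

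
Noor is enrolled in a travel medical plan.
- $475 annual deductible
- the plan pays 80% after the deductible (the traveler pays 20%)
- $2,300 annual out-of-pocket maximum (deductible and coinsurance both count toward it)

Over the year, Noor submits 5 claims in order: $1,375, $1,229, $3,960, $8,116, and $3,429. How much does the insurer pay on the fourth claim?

$7,508.80

Claim 1 ($1,375): $475 to deductible, leaving $900; traveler's 20% is $180. Traveler owes $655 (running OOP $655). Plan pays $1,375 − $655 = $720.
Claim 2 ($1,229): 20% coinsurance on $1,229 = $245.80. Cost to traveler: $245.80. OOP to date $900.80. Insurer: $1,229 − $245.80 = $983.20.
Claim 3 ($3,960): deductible met; 20% of $3,960 = $792. Traveler pays $792; OOP now $1,692.80. Plan pays $3,960 − $792 = $3,168.
Claim 4 ($8,116): deductible met; 20% of $8,116 = $1,623.20. OOP would hit $3,316 > $2,300, so the cap limits the traveler to $2,300 − $1,692.80 = $607.20. Plan pays $8,116 − $607.20 = $7,508.80.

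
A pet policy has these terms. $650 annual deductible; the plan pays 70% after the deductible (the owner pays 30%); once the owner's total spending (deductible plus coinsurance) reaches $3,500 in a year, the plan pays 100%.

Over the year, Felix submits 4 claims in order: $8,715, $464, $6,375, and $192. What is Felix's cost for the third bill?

Claim 1 ($8,715): deductible takes $650, $8,065 remains; coinsurance $8,065 × 30% = $2,419.50. Cost to owner: $3,069.50. OOP to date $3,069.50.
Claim 2 ($464): deductible already satisfied, so owner's share is 30% × $464 = $139.20. Owner owes $139.20 (running OOP $3,208.70).
Claim 3 ($6,375): deductible met; 30% of $6,375 = $1,912.50. Adding that to $3,208.70 gives $5,121.20, past the $3,500 cap; owner pays only $3,500 − $3,208.70 = $291.30.

$291.30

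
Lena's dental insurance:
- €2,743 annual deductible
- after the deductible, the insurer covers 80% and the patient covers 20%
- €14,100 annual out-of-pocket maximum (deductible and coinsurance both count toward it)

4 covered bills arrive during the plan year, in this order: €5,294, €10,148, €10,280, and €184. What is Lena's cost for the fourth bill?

Claim 1 (€5,294): €2,743 to deductible, leaving €2,551; patient's 20% is €510.20. Cost to patient: €3,253.20. OOP to date €3,253.20.
Claim 2 (€10,148): 20% coinsurance on €10,148 = €2,029.60. Patient owes €2,029.60 (running OOP €5,282.80).
Claim 3 (€10,280): deductible met; 20% of €10,280 = €2,056. Patient owes €2,056 (running OOP €7,338.80).
Claim 4 (€184): 20% coinsurance on €184 = €36.80. Cost to patient: €36.80. OOP to date €7,375.60.

€36.80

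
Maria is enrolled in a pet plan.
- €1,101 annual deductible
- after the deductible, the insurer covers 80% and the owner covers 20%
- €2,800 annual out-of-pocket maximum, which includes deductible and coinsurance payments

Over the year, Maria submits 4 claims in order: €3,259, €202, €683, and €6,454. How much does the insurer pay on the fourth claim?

€5,363.60

Claim 1 (€3,259): €1,101 finishes the deductible; €2,158 goes to coinsurance; owner's 20% is €431.60. Cost to owner: €1,532.60. OOP to date €1,532.60. Plan pays €3,259 − €1,532.60 = €1,726.40.
Claim 2 (€202): deductible met; 20% of €202 = €40.40. Owner owes €40.40 (running OOP €1,573). Insurer: €202 − €40.40 = €161.60.
Claim 3 (€683): 20% coinsurance on €683 = €136.60. Owner owes €136.60 (running OOP €1,709.60). Insurer: €683 − €136.60 = €546.40.
Claim 4 (€6,454): 20% coinsurance on €6,454 = €1,290.80. That would push OOP to €3,000.40, over the €2,800 cap, so owner pays €2,800 − €1,709.60 = €1,090.40. Insurer: €6,454 − €1,090.40 = €5,363.60.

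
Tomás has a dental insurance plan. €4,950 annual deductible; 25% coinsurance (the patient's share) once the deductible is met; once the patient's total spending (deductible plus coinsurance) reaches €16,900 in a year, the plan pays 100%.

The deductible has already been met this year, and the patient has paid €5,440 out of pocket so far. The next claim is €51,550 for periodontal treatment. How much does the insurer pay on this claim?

The deductible is already satisfied, so the full bill goes to coinsurance.
Patient's 25% share of €51,550 is €12,887.50.
Adding €12,887.50 to the €5,440 already spent would give €18,327.50, which exceeds the €16,900 cap; the patient pays just €16,900 − €5,440 = €11,460.
The plan picks up €51,550 − €11,460 = €40,090.

€40,090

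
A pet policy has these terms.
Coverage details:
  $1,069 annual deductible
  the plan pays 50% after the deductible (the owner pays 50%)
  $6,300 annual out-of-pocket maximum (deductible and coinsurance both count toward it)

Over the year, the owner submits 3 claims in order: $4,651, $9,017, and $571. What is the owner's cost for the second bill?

$3,440

Claim 1 ($4,651): deductible takes $1,069, $3,582 remains; owner's 50% is $1,791. Owner pays $2,860; OOP now $2,860.
Claim 2 ($9,017): deductible already satisfied, so owner's share is 50% × $9,017 = $4,508.50. That would push OOP to $7,368.50, over the $6,300 cap, so owner pays $6,300 − $2,860 = $3,440.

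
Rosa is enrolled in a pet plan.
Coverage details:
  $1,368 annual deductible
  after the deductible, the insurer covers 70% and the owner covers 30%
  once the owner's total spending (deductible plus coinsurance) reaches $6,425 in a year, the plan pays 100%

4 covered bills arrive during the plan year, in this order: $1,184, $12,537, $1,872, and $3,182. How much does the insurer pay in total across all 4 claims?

$12,350

Claim 1 ($1,184): fully absorbed by the deductible. Cost to owner: $1,184. OOP to date $1,184. Plan pays $1,184 − $1,184 = $0.
Claim 2 ($12,537): $184 finishes the deductible; $12,353 goes to coinsurance; owner's 30% is $3,705.90. Cost to owner: $3,889.90. OOP to date $5,073.90. Insurer: $12,537 − $3,889.90 = $8,647.10.
Claim 3 ($1,872): 30% coinsurance on $1,872 = $561.60. Owner pays $561.60; OOP now $5,635.50. Insurer: $1,872 − $561.60 = $1,310.40.
Claim 4 ($3,182): deductible already satisfied, so owner's share is 30% × $3,182 = $954.60. OOP would hit $6,590.10 > $6,425, so the cap limits the owner to $6,425 − $5,635.50 = $789.50. Insurer: $3,182 − $789.50 = $2,392.50.
Insurer total = bills − owner's total = $18,775 − $6,425 = $12,350.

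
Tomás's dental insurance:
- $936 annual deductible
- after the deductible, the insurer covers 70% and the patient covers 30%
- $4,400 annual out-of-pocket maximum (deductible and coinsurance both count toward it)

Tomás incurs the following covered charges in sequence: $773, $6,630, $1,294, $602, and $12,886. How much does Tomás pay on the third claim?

Claim 1 ($773): entire amount goes to the deductible. Patient owes $773 (running OOP $773).
Claim 2 ($6,630): $163 to deductible, leaving $6,467; 30% of $6,467 = $1,940.10. Patient pays $2,103.10; OOP now $2,876.10.
Claim 3 ($1,294): deductible met; 30% of $1,294 = $388.20. Patient owes $388.20 (running OOP $3,264.30).

$388.20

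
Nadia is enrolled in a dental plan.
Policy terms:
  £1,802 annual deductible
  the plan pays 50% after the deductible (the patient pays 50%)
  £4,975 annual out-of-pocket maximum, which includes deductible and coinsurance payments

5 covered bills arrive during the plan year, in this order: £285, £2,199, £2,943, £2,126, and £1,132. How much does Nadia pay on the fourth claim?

£1,063

Claim 1 — £285: entire amount goes to the deductible. Patient pays £285; OOP now £285.
Claim 2 — £2,199: £1,517 to deductible, leaving £682; coinsurance £682 × 50% = £341. Cost to patient: £1,858. OOP to date £2,143.
Claim 3 — £2,943: deductible met; 50% of £2,943 = £1,471.50. Cost to patient: £1,471.50. OOP to date £3,614.50.
Claim 4 — £2,126: deductible met; 50% of £2,126 = £1,063. Cost to patient: £1,063. OOP to date £4,677.50.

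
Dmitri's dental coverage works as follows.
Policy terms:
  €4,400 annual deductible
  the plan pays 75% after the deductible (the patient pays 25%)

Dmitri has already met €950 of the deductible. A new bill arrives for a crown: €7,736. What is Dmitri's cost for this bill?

Deductible still to meet: €4,400 − €950 = €3,450.
After the €3,450 deductible portion, €7,736 − €3,450 = €4,286 is subject to coinsurance.
25% of €4,286 = €1,071.50 falls to the patient.
So the patient owes €3,450 + €1,071.50 = €4,521.50.

€4,521.50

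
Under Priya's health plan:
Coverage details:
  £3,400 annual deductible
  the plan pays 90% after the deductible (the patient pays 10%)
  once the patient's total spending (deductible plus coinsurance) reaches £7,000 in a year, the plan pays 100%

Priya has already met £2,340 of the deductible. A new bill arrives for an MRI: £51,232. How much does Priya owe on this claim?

£4,660

£2,340 of the £3,400 deductible is already met, leaving £1,060.
That leaves £51,232 − £1,060 = £50,172 for coinsurance.
Coinsurance: £50,172 × 10% = £5,017.20.
So the patient owes £1,060 + £5,017.20 = £6,077.20 before any cap.
Year-to-date out-of-pocket would reach £2,340 + £6,077.20 = £8,417.20, above the £7,000 maximum, so the patient pays only £7,000 − £2,340 = £4,660.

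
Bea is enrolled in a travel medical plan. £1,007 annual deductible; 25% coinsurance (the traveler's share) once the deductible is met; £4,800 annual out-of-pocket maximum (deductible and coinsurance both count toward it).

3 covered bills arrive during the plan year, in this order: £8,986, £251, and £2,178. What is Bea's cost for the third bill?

Claim 1 (£8,986): £1,007 finishes the deductible; £7,979 goes to coinsurance; traveler's 25% is £1,994.75. Cost to traveler: £3,001.75. OOP to date £3,001.75.
Claim 2 (£251): deductible already satisfied, so traveler's share is 25% × £251 = £62.75. Cost to traveler: £62.75. OOP to date £3,064.50.
Claim 3 (£2,178): deductible met; 25% of £2,178 = £544.50. Traveler owes £544.50 (running OOP £3,609).

£544.50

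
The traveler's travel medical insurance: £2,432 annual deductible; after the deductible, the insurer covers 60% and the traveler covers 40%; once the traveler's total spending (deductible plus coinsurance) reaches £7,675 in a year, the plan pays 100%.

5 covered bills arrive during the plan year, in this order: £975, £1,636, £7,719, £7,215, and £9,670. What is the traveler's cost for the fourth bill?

Claim 1 — £975: fully absorbed by the deductible. Traveler pays £975; OOP now £975.
Claim 2 — £1,636: deductible takes £1,457, £179 remains; traveler's 40% is £71.60. Cost to traveler: £1,528.60. OOP to date £2,503.60.
Claim 3 — £7,719: deductible already satisfied, so traveler's share is 40% × £7,719 = £3,087.60. Cost to traveler: £3,087.60. OOP to date £5,591.20.
Claim 4 — £7,215: deductible met; 40% of £7,215 = £2,886. That would push OOP to £8,477.20, over the £7,675 cap, so traveler pays £7,675 − £5,591.20 = £2,083.80.

£2,083.80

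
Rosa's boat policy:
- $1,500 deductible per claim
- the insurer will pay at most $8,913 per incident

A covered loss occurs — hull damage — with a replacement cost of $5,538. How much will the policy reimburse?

After the deductible, $5,538 − $1,500 = $4,038 remains.
That's under the $8,913 cap, so the insurer reimburses the full $4,038.

$4,038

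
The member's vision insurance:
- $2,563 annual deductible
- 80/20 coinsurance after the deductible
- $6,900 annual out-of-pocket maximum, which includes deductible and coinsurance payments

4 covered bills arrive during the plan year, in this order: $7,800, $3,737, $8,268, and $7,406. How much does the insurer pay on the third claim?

Bill 1, $7,800: deductible takes $2,563, $5,237 remains; coinsurance $5,237 × 20% = $1,047.40. Member pays $3,610.40; OOP now $3,610.40. Plan pays $7,800 − $3,610.40 = $4,189.60.
Bill 2, $3,737: deductible met; 20% of $3,737 = $747.40. Member owes $747.40 (running OOP $4,357.80). Insurer: $3,737 − $747.40 = $2,989.60.
Bill 3, $8,268: deductible already satisfied, so member's share is 20% × $8,268 = $1,653.60. Member pays $1,653.60; OOP now $6,011.40. Plan pays $8,268 − $1,653.60 = $6,614.40.

$6,614.40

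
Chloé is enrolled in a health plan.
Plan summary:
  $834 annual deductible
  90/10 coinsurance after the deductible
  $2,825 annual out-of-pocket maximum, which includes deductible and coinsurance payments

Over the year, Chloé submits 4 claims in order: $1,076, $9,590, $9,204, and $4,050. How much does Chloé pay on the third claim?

$920.40

Bill 1, $1,076: deductible takes $834, $242 remains; 10% of $242 = $24.20. Patient pays $858.20; OOP now $858.20.
Bill 2, $9,590: 10% coinsurance on $9,590 = $959. Cost to patient: $959. OOP to date $1,817.20.
Bill 3, $9,204: deductible met; 10% of $9,204 = $920.40. Patient pays $920.40; OOP now $2,737.60.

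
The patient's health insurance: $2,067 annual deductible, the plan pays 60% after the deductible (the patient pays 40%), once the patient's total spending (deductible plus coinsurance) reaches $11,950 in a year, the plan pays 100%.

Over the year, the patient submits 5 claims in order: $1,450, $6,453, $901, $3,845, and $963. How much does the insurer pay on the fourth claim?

Claim 1 — $1,450: all of it applies to the deductible. Patient pays $1,450; OOP now $1,450. Insurer: $1,450 − $1,450 = $0.
Claim 2 — $6,453: deductible takes $617, $5,836 remains; 40% of $5,836 = $2,334.40. Cost to patient: $2,951.40. OOP to date $4,401.40. Insurer: $6,453 − $2,951.40 = $3,501.60.
Claim 3 — $901: deductible met; 40% of $901 = $360.40. Cost to patient: $360.40. OOP to date $4,761.80. Insurer: $901 − $360.40 = $540.60.
Claim 4 — $3,845: 40% coinsurance on $3,845 = $1,538. Cost to patient: $1,538. OOP to date $6,299.80. Insurer: $3,845 − $1,538 = $2,307.

$2,307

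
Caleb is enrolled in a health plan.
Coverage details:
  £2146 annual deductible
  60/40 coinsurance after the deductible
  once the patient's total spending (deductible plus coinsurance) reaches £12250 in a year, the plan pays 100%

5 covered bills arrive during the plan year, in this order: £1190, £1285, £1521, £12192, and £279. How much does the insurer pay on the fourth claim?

Claim 1 (£1190): entire amount goes to the deductible. Patient pays £1190; OOP now £1190. Plan pays £1190 − £1190 = £0.
Claim 2 (£1285): £956 finishes the deductible; £329 goes to coinsurance; 40% of £329 = £131.60. Patient pays £1087.60; OOP now £2277.60. Insurer: £1285 − £1087.60 = £197.40.
Claim 3 (£1521): 40% coinsurance on £1521 = £608.40. Patient pays £608.40; OOP now £2886. Plan pays £1521 − £608.40 = £912.60.
Claim 4 (£12192): 40% coinsurance on £12192 = £4876.80. Cost to patient: £4876.80. OOP to date £7762.80. Plan pays £12192 − £4876.80 = £7315.20.

£7315.20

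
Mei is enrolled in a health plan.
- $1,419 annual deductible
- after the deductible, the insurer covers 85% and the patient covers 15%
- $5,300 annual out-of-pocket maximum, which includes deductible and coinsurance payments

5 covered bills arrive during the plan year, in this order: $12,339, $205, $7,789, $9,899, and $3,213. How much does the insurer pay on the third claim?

$6,620.65

Bill 1, $12,339: $1,419 finishes the deductible; $10,920 goes to coinsurance; 15% of $10,920 = $1,638. Patient pays $3,057; OOP now $3,057. Insurer: $12,339 − $3,057 = $9,282.
Bill 2, $205: deductible met; 15% of $205 = $30.75. Patient owes $30.75 (running OOP $3,087.75). Insurer: $205 − $30.75 = $174.25.
Bill 3, $7,789: deductible already satisfied, so patient's share is 15% × $7,789 = $1,168.35. Cost to patient: $1,168.35. OOP to date $4,256.10. Insurer: $7,789 − $1,168.35 = $6,620.65.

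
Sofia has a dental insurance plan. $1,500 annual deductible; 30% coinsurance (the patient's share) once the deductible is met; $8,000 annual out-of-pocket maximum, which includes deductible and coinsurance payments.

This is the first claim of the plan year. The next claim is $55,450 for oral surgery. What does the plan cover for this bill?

$47,450

The full $1,500 deductible is still open; $1,500 of this bill applies to it.
That leaves $55,450 − $1,500 = $53,950 for coinsurance.
Patient's 30% share of $53,950 is $16,185.
Patient responsibility before any cap: $1,500 + $16,185 = $17,685.
Year-to-date out-of-pocket would reach $0 + $17,685 = $17,685, above the $8,000 maximum, so the patient pays only $8,000 − $0 = $8,000.
Insurer pays the balance: $55,450 − $8,000 = $47,450.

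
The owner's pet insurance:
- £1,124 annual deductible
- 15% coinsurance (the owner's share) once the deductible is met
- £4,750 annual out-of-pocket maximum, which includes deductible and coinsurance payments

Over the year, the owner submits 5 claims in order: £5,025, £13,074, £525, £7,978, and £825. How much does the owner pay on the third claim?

Bill 1, £5,025: £1,124 finishes the deductible; £3,901 goes to coinsurance; coinsurance £3,901 × 15% = £585.15. Owner pays £1,709.15; OOP now £1,709.15.
Bill 2, £13,074: deductible met; 15% of £13,074 = £1,961.10. Owner pays £1,961.10; OOP now £3,670.25.
Bill 3, £525: 15% coinsurance on £525 = £78.75. Cost to owner: £78.75. OOP to date £3,749.

£78.75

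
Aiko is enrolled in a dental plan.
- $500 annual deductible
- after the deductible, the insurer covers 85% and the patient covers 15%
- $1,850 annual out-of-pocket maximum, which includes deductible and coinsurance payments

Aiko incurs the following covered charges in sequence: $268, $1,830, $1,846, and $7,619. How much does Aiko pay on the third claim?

Claim 1 — $268: entire amount goes to the deductible. Patient pays $268; OOP now $268.
Claim 2 — $1,830: $232 finishes the deductible; $1,598 goes to coinsurance; patient's 15% is $239.70. Patient pays $471.70; OOP now $739.70.
Claim 3 — $1,846: deductible already satisfied, so patient's share is 15% × $1,846 = $276.90. Cost to patient: $276.90. OOP to date $1,016.60.

$276.90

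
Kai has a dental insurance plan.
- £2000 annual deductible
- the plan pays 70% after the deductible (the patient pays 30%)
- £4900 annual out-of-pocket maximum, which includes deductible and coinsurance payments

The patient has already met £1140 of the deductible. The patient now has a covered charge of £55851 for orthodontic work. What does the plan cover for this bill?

£52091

Deductible still to meet: £2000 − £1140 = £860.
After the £860 deductible portion, £55851 − £860 = £54991 is subject to coinsurance.
Patient's 30% share of £54991 is £16497.30.
Patient responsibility before any cap: £860 + £16497.30 = £17357.30.
Adding £17357.30 to the £1140 already spent would give £18497.30, which exceeds the £4900 cap; the patient pays just £4900 − £1140 = £3760.
The plan picks up £55851 − £3760 = £52091.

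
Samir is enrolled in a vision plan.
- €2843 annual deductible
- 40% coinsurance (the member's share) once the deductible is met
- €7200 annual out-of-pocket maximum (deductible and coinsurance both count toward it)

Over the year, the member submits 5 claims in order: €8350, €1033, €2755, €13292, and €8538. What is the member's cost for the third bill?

€1102

Claim 1 — €8350: €2843 finishes the deductible; €5507 goes to coinsurance; 40% of €5507 = €2202.80. Cost to member: €5045.80. OOP to date €5045.80.
Claim 2 — €1033: deductible met; 40% of €1033 = €413.20. Cost to member: €413.20. OOP to date €5459.
Claim 3 — €2755: deductible already satisfied, so member's share is 40% × €2755 = €1102. Member pays €1102; OOP now €6561.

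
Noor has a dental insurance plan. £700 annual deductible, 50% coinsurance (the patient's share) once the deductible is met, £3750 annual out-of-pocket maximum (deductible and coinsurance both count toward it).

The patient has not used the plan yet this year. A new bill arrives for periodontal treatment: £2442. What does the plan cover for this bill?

Nothing has been paid toward the £700 deductible, so the first £700 of this charge is applied there.
After the £700 deductible portion, £2442 − £700 = £1742 is subject to coinsurance.
Patient's 50% share of £1742 is £871.
So the patient owes £700 + £871 = £1571 before any cap.
Total out-of-pocket so far would be £0 + £1571 = £1571, below the £3750 cap — no reduction.
The insurer covers the remainder: £2442 − £1571 = £871.

£871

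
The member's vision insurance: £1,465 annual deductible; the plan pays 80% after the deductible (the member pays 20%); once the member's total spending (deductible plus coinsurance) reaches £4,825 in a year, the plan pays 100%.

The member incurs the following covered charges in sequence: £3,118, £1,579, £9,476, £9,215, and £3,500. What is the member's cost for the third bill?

£1,895.20

#1 (£3,118): £1,465 finishes the deductible; £1,653 goes to coinsurance; 20% of £1,653 = £330.60. Cost to member: £1,795.60. OOP to date £1,795.60.
#2 (£1,579): deductible already satisfied, so member's share is 20% × £1,579 = £315.80. Cost to member: £315.80. OOP to date £2,111.40.
#3 (£9,476): 20% coinsurance on £9,476 = £1,895.20. Member pays £1,895.20; OOP now £4,006.60.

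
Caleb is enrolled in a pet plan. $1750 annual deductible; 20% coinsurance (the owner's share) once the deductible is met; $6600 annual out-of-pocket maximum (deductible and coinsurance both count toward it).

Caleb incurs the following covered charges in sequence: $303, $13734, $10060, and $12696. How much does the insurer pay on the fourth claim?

Claim 1 ($303): fully absorbed by the deductible. Cost to owner: $303. OOP to date $303. Insurer: $303 − $303 = $0.
Claim 2 ($13734): $1447 to deductible, leaving $12287; owner's 20% is $2457.40. Owner pays $3904.40; OOP now $4207.40. Insurer: $13734 − $3904.40 = $9829.60.
Claim 3 ($10060): deductible met; 20% of $10060 = $2012. Owner pays $2012; OOP now $6219.40. Insurer: $10060 − $2012 = $8048.
Claim 4 ($12696): deductible met; 20% of $12696 = $2539.20. Adding that to $6219.40 gives $8758.60, past the $6600 cap; owner pays only $6600 − $6219.40 = $380.60. Plan pays $12696 − $380.60 = $12315.40.

$12315.40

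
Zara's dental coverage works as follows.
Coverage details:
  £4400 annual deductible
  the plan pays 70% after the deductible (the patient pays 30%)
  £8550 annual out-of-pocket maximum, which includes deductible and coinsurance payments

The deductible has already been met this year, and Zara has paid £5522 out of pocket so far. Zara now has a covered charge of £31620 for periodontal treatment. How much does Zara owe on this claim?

£3028

With the deductible met, the entire £31620 is subject to coinsurance.
30% of £31620 = £9486 falls to the patient.
Year-to-date out-of-pocket would reach £5522 + £9486 = £15008, above the £8550 maximum, so the patient pays only £8550 − £5522 = £3028.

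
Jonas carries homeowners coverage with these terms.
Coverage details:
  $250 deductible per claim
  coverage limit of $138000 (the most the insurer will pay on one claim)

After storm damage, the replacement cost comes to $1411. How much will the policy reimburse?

Less the $250 deductible: $1411 − $250 = $1161.
That's under the $138000 cap, so the insurer reimburses the full $1161.

$1161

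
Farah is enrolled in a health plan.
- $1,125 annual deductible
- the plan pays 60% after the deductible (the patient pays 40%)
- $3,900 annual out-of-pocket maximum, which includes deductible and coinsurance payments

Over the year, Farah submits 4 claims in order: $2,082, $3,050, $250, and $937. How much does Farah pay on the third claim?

$100

Claim 1 — $2,082: $1,125 finishes the deductible; $957 goes to coinsurance; patient's 40% is $382.80. Patient owes $1,507.80 (running OOP $1,507.80).
Claim 2 — $3,050: deductible already satisfied, so patient's share is 40% × $3,050 = $1,220. Cost to patient: $1,220. OOP to date $2,727.80.
Claim 3 — $250: 40% coinsurance on $250 = $100. Patient owes $100 (running OOP $2,827.80).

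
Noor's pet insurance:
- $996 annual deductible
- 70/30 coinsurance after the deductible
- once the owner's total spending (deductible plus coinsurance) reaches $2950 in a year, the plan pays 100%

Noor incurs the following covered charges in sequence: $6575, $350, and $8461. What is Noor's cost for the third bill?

$175.30

Claim 1 — $6575: $996 to deductible, leaving $5579; owner's 30% is $1673.70. Owner owes $2669.70 (running OOP $2669.70).
Claim 2 — $350: 30% coinsurance on $350 = $105. Owner owes $105 (running OOP $2774.70).
Claim 3 — $8461: deductible met; 30% of $8461 = $2538.30. Adding that to $2774.70 gives $5313, past the $2950 cap; owner pays only $2950 − $2774.70 = $175.30.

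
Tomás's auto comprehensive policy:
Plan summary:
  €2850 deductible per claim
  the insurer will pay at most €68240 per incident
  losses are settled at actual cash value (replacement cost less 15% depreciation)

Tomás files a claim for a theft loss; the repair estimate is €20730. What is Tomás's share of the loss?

€5959.50

At 15% depreciation, ACV = €20730 − €3109.50 = €17620.50.
After the deductible, €17620.50 − €2850 = €14770.50 remains.
€14770.50 ≤ €68240, so the limit doesn't bind; insurer pays €14770.50.
Out of pocket: €20730 − €14770.50 = €5959.50.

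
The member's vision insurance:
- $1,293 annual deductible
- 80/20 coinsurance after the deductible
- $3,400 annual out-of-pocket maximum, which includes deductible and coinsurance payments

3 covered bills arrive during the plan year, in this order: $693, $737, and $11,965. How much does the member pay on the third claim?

Claim 1 ($693): all of it applies to the deductible. Member owes $693 (running OOP $693).
Claim 2 ($737): deductible takes $600, $137 remains; member's 20% is $27.40. Member pays $627.40; OOP now $1,320.40.
Claim 3 ($11,965): deductible met; 20% of $11,965 = $2,393. OOP would hit $3,713.40 > $3,400, so the cap limits the member to $3,400 − $1,320.40 = $2,079.60.

$2,079.60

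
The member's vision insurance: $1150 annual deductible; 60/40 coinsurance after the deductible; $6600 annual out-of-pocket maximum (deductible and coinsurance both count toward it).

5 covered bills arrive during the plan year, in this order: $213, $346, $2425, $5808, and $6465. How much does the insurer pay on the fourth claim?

$3484.80

#1 ($213): fully absorbed by the deductible. Cost to member: $213. OOP to date $213. Insurer: $213 − $213 = $0.
#2 ($346): fully absorbed by the deductible. Member pays $346; OOP now $559. Plan pays $346 − $346 = $0.
#3 ($2425): $591 to deductible, leaving $1834; member's 40% is $733.60. Member pays $1324.60; OOP now $1883.60. Plan pays $2425 − $1324.60 = $1100.40.
#4 ($5808): deductible met; 40% of $5808 = $2323.20. Member pays $2323.20; OOP now $4206.80. Plan pays $5808 − $2323.20 = $3484.80.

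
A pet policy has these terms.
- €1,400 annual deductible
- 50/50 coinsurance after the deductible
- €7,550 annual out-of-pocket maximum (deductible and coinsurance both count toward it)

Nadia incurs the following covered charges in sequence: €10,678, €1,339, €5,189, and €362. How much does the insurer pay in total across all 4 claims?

Claim 1 — €10,678: €1,400 to deductible, leaving €9,278; coinsurance €9,278 × 50% = €4,639. Cost to owner: €6,039. OOP to date €6,039. Plan pays €10,678 − €6,039 = €4,639.
Claim 2 — €1,339: deductible met; 50% of €1,339 = €669.50. Cost to owner: €669.50. OOP to date €6,708.50. Insurer: €1,339 − €669.50 = €669.50.
Claim 3 — €5,189: 50% coinsurance on €5,189 = €2,594.50. That would push OOP to €9,303, over the €7,550 cap, so owner pays €7,550 − €6,708.50 = €841.50. Plan pays €5,189 − €841.50 = €4,347.50.
Claim 4 — €362: 50% coinsurance on €362 = €181. That would push OOP to €7,731, over the €7,550 cap, so owner pays €7,550 − €7,550 = €0. Plan pays €362 − €0 = €362.
Insurer total = bills − owner's total = €17,568 − €7,550 = €10,018.

€10,018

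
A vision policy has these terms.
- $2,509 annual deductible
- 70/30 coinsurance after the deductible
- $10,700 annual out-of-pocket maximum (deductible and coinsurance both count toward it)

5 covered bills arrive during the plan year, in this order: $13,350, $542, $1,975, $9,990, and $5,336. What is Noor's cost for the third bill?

$592.50

Claim 1 — $13,350: deductible takes $2,509, $10,841 remains; 30% of $10,841 = $3,252.30. Member owes $5,761.30 (running OOP $5,761.30).
Claim 2 — $542: 30% coinsurance on $542 = $162.60. Cost to member: $162.60. OOP to date $5,923.90.
Claim 3 — $1,975: deductible already satisfied, so member's share is 30% × $1,975 = $592.50. Member owes $592.50 (running OOP $6,516.40).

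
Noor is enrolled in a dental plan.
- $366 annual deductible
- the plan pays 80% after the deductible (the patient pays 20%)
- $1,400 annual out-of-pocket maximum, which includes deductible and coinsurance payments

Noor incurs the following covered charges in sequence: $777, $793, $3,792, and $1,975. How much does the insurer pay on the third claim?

$3,033.60

#1 ($777): $366 to deductible, leaving $411; 20% of $411 = $82.20. Cost to patient: $448.20. OOP to date $448.20. Insurer: $777 − $448.20 = $328.80.
#2 ($793): deductible met; 20% of $793 = $158.60. Patient owes $158.60 (running OOP $606.80). Insurer: $793 − $158.60 = $634.40.
#3 ($3,792): deductible met; 20% of $3,792 = $758.40. Patient owes $758.40 (running OOP $1,365.20). Insurer: $3,792 − $758.40 = $3,033.60.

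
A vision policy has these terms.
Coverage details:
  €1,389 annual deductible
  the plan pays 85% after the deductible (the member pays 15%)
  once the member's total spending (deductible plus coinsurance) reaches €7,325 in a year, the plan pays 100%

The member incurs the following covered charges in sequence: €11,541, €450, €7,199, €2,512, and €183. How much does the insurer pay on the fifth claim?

#1 (€11,541): €1,389 finishes the deductible; €10,152 goes to coinsurance; coinsurance €10,152 × 15% = €1,522.80. Member pays €2,911.80; OOP now €2,911.80. Insurer: €11,541 − €2,911.80 = €8,629.20.
#2 (€450): deductible met; 15% of €450 = €67.50. Member pays €67.50; OOP now €2,979.30. Plan pays €450 − €67.50 = €382.50.
#3 (€7,199): deductible already satisfied, so member's share is 15% × €7,199 = €1,079.85. Member owes €1,079.85 (running OOP €4,059.15). Plan pays €7,199 − €1,079.85 = €6,119.15.
#4 (€2,512): deductible met; 15% of €2,512 = €376.80. Member owes €376.80 (running OOP €4,435.95). Plan pays €2,512 − €376.80 = €2,135.20.
#5 (€183): 15% coinsurance on €183 = €27.45. Member pays €27.45; OOP now €4,463.40. Insurer: €183 − €27.45 = €155.55.

€155.55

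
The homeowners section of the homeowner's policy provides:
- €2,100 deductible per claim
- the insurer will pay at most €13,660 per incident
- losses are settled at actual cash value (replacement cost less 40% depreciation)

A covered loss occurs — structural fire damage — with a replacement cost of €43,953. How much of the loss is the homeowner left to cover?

At 40% depreciation, ACV = €43,953 − €17,581.20 = €26,371.80.
Subtract the deductible: €26,371.80 − €2,100 = €24,271.80.
The €13,660 per-incident cap binds; insurer pays €13,660.
Homeowner's share is the uncovered remainder: €43,953 − €13,660 = €30,293.

€30,293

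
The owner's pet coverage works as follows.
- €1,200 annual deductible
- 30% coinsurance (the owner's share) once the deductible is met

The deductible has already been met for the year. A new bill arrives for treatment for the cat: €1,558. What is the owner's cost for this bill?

€467.40

With the deductible met, the entire €1,558 is subject to coinsurance.
30% of €1,558 = €467.40 falls to the owner.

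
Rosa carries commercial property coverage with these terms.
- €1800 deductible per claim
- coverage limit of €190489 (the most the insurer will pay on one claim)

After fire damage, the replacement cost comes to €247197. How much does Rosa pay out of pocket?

Subtract the deductible: €247197 − €1800 = €245397.
The €190489 per-incident cap binds; insurer pays €190489.
The business bears the rest of the original loss: €247197 − €190489 = €56708.

€56708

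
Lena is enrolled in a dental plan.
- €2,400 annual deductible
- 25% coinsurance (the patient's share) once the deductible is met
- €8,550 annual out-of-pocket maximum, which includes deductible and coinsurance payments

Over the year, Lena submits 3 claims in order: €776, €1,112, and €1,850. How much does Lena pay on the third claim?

€846.50

Claim 1 (€776): fully absorbed by the deductible. Patient owes €776 (running OOP €776).
Claim 2 (€1,112): all of it applies to the deductible. Patient pays €1,112; OOP now €1,888.
Claim 3 (€1,850): €512 finishes the deductible; €1,338 goes to coinsurance; patient's 25% is €334.50. Patient pays €846.50; OOP now €2,734.50.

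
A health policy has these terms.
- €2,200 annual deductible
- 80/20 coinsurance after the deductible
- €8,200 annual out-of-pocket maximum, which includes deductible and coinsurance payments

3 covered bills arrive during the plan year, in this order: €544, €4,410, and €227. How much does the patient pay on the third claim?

€45.40

Claim 1 — €544: all of it applies to the deductible. Patient pays €544; OOP now €544.
Claim 2 — €4,410: €1,656 to deductible, leaving €2,754; coinsurance €2,754 × 20% = €550.80. Patient pays €2,206.80; OOP now €2,750.80.
Claim 3 — €227: deductible already satisfied, so patient's share is 20% × €227 = €45.40. Patient pays €45.40; OOP now €2,796.20.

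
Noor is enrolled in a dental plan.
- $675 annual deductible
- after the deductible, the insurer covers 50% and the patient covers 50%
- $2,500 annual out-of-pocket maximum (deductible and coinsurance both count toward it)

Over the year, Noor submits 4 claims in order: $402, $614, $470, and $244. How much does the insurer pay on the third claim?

$235

Bill 1, $402: all of it applies to the deductible. Patient pays $402; OOP now $402. Plan pays $402 − $402 = $0.
Bill 2, $614: $273 to deductible, leaving $341; patient's 50% is $170.50. Patient owes $443.50 (running OOP $845.50). Insurer: $614 − $443.50 = $170.50.
Bill 3, $470: deductible already satisfied, so patient's share is 50% × $470 = $235. Cost to patient: $235. OOP to date $1,080.50. Plan pays $470 − $235 = $235.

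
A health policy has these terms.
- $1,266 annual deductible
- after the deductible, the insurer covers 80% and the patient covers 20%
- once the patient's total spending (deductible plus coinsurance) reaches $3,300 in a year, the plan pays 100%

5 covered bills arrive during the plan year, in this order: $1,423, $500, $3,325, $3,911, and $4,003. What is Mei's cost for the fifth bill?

#1 ($1,423): $1,266 finishes the deductible; $157 goes to coinsurance; patient's 20% is $31.40. Cost to patient: $1,297.40. OOP to date $1,297.40.
#2 ($500): deductible met; 20% of $500 = $100. Cost to patient: $100. OOP to date $1,397.40.
#3 ($3,325): deductible already satisfied, so patient's share is 20% × $3,325 = $665. Patient pays $665; OOP now $2,062.40.
#4 ($3,911): 20% coinsurance on $3,911 = $782.20. Patient owes $782.20 (running OOP $2,844.60).
#5 ($4,003): 20% coinsurance on $4,003 = $800.60. That would push OOP to $3,645.20, over the $3,300 cap, so patient pays $3,300 − $2,844.60 = $455.40.

$455.40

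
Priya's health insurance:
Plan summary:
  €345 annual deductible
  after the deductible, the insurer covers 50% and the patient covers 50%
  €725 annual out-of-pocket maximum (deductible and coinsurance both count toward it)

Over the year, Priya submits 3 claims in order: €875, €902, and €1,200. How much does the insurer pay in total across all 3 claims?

€2,252

#1 (€875): €345 to deductible, leaving €530; coinsurance €530 × 50% = €265. Cost to patient: €610. OOP to date €610. Plan pays €875 − €610 = €265.
#2 (€902): deductible met; 50% of €902 = €451. OOP would hit €1,061 > €725, so the cap limits the patient to €725 − €610 = €115. Insurer: €902 − €115 = €787.
#3 (€1,200): 50% coinsurance on €1,200 = €600. That would push OOP to €1,325, over the €725 cap, so patient pays €725 − €725 = €0. Insurer: €1,200 − €0 = €1,200.
Insurer total = bills − patient's total = €2,977 − €725 = €2,252.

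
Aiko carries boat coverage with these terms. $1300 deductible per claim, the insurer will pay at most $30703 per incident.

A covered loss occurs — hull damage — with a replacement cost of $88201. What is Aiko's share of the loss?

$57498

After the deductible, $88201 − $1300 = $86901 remains.
$86901 exceeds the $30703 limit, so the insurer pays the limit: $30703.
The owner bears the rest of the original loss: $88201 − $30703 = $57498.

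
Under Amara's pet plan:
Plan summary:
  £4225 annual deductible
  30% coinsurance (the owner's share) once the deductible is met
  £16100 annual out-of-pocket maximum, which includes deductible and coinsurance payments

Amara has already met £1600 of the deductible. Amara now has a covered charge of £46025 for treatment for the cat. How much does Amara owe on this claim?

£14500

Deductible still to meet: £4225 − £1600 = £2625.
After the £2625 deductible portion, £46025 − £2625 = £43400 is subject to coinsurance.
30% of £43400 = £13020 falls to the owner.
Owner responsibility before any cap: £2625 + £13020 = £15645.
Adding £15645 to the £1600 already spent would give £17245, which exceeds the £16100 cap; the owner pays just £16100 − £1600 = £14500.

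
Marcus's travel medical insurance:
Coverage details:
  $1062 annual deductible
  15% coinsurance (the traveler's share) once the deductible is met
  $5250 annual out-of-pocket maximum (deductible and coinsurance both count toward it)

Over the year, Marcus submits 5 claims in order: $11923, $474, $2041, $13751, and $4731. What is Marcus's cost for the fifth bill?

#1 ($11923): $1062 to deductible, leaving $10861; coinsurance $10861 × 15% = $1629.15. Traveler owes $2691.15 (running OOP $2691.15).
#2 ($474): deductible already satisfied, so traveler's share is 15% × $474 = $71.10. Traveler pays $71.10; OOP now $2762.25.
#3 ($2041): deductible already satisfied, so traveler's share is 15% × $2041 = $306.15. Traveler pays $306.15; OOP now $3068.40.
#4 ($13751): deductible met; 15% of $13751 = $2062.65. Traveler owes $2062.65 (running OOP $5131.05).
#5 ($4731): deductible already satisfied, so traveler's share is 15% × $4731 = $709.65. That would push OOP to $5840.70, over the $5250 cap, so traveler pays $5250 − $5131.05 = $118.95.

$118.95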